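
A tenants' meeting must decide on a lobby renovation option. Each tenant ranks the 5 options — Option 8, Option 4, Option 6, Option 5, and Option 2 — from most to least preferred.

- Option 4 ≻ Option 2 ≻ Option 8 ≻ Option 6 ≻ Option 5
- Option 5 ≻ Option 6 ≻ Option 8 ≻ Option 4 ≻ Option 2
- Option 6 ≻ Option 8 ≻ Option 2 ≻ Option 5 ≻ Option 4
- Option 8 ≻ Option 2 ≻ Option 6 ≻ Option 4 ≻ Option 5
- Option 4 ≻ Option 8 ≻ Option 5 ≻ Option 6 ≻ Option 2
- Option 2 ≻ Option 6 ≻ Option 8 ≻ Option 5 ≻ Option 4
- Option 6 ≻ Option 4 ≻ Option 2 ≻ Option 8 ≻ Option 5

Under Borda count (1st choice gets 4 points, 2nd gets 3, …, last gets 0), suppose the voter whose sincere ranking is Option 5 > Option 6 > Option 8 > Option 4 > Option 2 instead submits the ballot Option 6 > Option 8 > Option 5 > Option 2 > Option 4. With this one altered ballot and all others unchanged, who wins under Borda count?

Option 6

Borda totals with the altered ballot: Option 8 18, Option 4 12, Option 6 19, Option 5 6, Option 2 15.
The winner is unchanged: still Option 6.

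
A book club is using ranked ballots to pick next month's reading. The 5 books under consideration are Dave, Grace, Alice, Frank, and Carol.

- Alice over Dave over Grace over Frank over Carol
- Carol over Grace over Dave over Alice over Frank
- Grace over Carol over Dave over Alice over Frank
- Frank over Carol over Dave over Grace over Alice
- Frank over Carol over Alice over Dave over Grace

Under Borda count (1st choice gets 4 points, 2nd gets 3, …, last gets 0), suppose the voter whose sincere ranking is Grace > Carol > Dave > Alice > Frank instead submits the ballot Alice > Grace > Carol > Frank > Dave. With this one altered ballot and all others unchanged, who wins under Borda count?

Borda totals with the altered ballot: Dave 8, Grace 9, Alice 11, Frank 10, Carol 12.
The winner is unchanged: still Carol.

Carol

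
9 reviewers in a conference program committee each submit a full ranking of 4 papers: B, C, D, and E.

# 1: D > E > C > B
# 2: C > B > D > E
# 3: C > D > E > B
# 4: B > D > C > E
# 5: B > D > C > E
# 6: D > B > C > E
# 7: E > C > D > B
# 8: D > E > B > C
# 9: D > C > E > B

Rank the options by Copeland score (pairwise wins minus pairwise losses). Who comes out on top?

Pairwise results:
  B vs C: C wins 5–4.
  B vs D: D wins 6–3.
  B vs E: E wins 5–4.
  C vs D: D wins 6–3.
  C vs E: C wins 6–3.
  D vs E: D wins 8–1.
Copeland scores (wins − losses):
  B: 0 − 3 = -3
  C: 2 − 1 = 1
  D: 3 − 0 = 3
  E: 1 − 2 = -1
D has the best Copeland score.

D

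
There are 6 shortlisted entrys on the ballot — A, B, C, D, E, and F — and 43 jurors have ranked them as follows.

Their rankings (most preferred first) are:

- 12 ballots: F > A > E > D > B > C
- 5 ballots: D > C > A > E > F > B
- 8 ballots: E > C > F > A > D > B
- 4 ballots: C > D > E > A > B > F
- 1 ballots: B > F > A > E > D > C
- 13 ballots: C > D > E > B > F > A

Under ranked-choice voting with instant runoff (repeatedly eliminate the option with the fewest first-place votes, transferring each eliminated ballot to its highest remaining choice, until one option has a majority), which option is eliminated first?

A

Round 1: C 17, F 12, E 8, D 5, B 1, A 0. A has the fewest and is eliminated.
Round 2: C 17, F 12, E 8, D 5, B 1. B has the fewest and is eliminated.
Round 3: C 17, F 13, E 8, D 5. D has the fewest and is eliminated.
Round 4: C 22, F 13, E 8. C has a majority.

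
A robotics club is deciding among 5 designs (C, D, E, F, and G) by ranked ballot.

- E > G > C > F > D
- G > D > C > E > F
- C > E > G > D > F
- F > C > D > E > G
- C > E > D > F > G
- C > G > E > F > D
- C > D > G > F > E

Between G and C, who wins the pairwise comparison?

Ballots ranking G above C: 2.
Ballots ranking C above G: 5.
C wins the head-to-head, 5–2.

C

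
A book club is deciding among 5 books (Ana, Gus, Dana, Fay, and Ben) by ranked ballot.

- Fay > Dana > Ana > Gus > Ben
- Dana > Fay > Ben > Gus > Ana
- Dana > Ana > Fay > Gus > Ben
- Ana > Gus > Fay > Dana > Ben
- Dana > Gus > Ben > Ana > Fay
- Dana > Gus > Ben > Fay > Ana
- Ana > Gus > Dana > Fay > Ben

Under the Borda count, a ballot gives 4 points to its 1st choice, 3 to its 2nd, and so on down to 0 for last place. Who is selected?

Dana

Borda scores:
  Ana: 2 + 0 + 3 + 4 + 1 + 0 + 4 = 14
  Gus: 1 + 1 + 1 + 3 + 3 + 3 + 3 = 15
  Dana: 3 + 4 + 4 + 1 + 4 + 4 + 2 = 22
  Fay: 4 + 3 + 2 + 2 + 0 + 1 + 1 = 13
  Ben: 0 + 2 + 0 + 0 + 2 + 2 + 0 = 6
Dana has the highest total.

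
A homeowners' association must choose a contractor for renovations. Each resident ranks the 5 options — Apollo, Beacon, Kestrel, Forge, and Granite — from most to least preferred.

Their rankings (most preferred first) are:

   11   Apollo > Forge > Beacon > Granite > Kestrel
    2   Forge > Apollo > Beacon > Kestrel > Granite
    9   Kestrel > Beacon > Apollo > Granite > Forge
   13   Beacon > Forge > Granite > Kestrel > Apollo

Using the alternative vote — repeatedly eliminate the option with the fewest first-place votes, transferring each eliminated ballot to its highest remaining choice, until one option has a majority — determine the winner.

Beacon

Round 1: Beacon 13, Apollo 11, Kestrel 9, Forge 2, Granite 0. Granite has the fewest and is eliminated.
Round 2: Beacon 13, Apollo 11, Kestrel 9, Forge 2. Forge has the fewest and is eliminated.
Round 3: Apollo 13, Beacon 13, Kestrel 9. Kestrel has the fewest and is eliminated.
Round 4: Beacon 22, Apollo 13. Beacon has a majority.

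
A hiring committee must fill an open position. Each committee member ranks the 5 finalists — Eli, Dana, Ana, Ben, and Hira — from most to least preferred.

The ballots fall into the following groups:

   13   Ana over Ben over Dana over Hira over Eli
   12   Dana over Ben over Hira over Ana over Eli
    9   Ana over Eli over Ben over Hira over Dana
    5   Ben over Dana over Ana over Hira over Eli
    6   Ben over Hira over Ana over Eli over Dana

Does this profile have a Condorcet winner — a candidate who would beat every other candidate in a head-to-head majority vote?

Yes

Head-to-head results (45 voters total):
Eli vs Dana: Dana wins 30–15.
Eli vs Ana: Ana wins 45–0.
Eli vs Ben: Ben wins 36–9.
Eli vs Hira: Hira wins 36–9.
Dana vs Ana: Ana wins 28–17.
Dana vs Ben: Ben wins 33–12.
Dana vs Hira: Dana wins 30–15.
Ana vs Ben: Ben wins 23–22.
Ana vs Hira: Ana wins 27–18.
Ben vs Hira: Ben wins 45–0.
Ben beats each rival — Eli (36–9), Dana (33–12), Ana (23–22), Hira (45–0) — so Ben is the Condorcet winner.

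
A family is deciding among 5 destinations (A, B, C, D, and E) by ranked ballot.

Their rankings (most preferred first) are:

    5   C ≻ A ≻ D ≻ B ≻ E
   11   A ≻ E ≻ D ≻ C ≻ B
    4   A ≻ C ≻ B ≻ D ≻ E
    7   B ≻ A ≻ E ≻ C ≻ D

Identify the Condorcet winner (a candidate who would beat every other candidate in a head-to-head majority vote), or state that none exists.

A

Head-to-head results (27 voters total):
A vs B: A wins 20–7.
A vs C: A wins 22–5.
A vs D: A wins 27–0.
A vs E: A wins 27–0.
B vs C: C wins 20–7.
B vs D: D wins 16–11.
B vs E: B wins 16–11.
C vs D: C wins 16–11.
C vs E: E wins 18–9.
D vs E: E wins 18–9.
A beats each rival — B (20–7), C (22–5), D (27–0), E (27–0) — so A is the Condorcet winner.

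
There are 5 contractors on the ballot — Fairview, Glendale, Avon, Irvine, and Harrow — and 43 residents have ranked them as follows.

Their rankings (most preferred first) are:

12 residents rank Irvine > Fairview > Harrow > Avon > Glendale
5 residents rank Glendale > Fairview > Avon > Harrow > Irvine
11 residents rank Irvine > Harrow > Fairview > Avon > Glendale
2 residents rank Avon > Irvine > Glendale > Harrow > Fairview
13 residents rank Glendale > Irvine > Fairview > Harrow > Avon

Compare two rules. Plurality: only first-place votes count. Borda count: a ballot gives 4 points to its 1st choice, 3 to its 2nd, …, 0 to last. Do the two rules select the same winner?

Yes

Plurality first-place counts: Fairview 0, Glendale 18, Avon 2, Irvine 23, Harrow 0 → Irvine.
Borda totals: Fairview 99, Glendale 76, Avon 41, Irvine 137, Harrow 77 → Irvine.
The two rules agree on Irvine.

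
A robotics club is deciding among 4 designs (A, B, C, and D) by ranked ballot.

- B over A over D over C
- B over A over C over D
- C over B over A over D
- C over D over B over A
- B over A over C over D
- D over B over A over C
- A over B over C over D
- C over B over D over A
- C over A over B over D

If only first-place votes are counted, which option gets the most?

C

First-place vote totals:
  A: 1
  B: 3
  C: 4
  D: 1
C has the most first-place votes.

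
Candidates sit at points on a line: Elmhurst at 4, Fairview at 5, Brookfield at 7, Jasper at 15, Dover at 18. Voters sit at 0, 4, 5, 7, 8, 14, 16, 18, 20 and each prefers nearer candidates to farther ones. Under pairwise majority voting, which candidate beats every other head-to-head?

Brookfield

With single-peaked preferences on a line, the Condorcet winner is the candidate closest to the median voter.
The median voter (position 8) is closest to Brookfield at 7.
Check: Brookfield vs Fairview — voters closer to Brookfield: 6 of 9.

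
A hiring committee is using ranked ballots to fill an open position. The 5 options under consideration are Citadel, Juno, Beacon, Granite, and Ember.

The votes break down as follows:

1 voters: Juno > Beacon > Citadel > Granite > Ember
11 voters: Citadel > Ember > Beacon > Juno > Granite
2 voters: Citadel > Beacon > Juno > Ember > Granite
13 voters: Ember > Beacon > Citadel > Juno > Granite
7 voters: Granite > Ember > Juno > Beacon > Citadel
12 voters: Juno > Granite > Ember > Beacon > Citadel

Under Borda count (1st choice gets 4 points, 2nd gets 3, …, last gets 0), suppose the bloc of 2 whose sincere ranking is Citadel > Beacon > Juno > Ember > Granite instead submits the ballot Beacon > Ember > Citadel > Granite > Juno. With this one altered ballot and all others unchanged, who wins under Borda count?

Borda totals with the altered ballot: Citadel 76, Juno 90, Beacon 91, Granite 67, Ember 136.
The winner is unchanged: still Ember.

Ember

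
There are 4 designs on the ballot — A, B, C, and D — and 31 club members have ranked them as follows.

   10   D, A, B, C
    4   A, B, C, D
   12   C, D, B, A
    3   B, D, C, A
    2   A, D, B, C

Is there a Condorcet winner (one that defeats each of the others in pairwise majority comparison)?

No

Head-to-head results (31 voters total):
A vs B: A wins 16–15.
A vs C: A wins 16–15.
A vs D: D wins 25–6.
B vs C: B wins 19–12.
B vs D: D wins 24–7.
C vs D: C wins 16–15.
No candidate beats all others: A beats C beats D beats A, a majority cycle.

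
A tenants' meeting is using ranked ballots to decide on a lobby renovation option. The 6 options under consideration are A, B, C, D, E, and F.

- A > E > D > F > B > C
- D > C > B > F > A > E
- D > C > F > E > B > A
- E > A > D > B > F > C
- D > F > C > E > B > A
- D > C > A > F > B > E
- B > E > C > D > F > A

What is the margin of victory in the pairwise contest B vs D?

Ballots ranking B above D: 1.
Ballots ranking D above B: 6.
D wins 6–1, a margin of 5.

5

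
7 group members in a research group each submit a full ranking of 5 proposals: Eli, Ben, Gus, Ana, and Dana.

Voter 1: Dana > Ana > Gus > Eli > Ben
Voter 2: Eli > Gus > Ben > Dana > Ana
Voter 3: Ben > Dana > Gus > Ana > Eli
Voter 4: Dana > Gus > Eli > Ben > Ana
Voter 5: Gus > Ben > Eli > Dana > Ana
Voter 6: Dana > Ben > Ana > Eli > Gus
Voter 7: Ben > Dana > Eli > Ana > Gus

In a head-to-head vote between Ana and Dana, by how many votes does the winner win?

Ballots ranking Ana above Dana: 0.
Ballots ranking Dana above Ana: 7.
Dana wins 7–0, a margin of 7.

7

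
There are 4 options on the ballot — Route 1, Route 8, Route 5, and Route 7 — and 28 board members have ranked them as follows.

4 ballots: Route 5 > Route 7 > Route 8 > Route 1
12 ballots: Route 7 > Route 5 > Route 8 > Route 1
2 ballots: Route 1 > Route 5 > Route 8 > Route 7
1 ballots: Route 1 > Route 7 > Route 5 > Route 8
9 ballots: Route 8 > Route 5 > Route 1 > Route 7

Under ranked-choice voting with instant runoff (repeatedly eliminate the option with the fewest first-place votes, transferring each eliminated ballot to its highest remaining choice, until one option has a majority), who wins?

Round 1: Route 7 12, Route 8 9, Route 5 4, Route 1 3. Route 1 has the fewest and is eliminated.
Round 2: Route 7 13, Route 8 9, Route 5 6. Route 5 has the fewest and is eliminated.
Round 3: Route 7 17, Route 8 11. Route 7 has a majority.

Route 7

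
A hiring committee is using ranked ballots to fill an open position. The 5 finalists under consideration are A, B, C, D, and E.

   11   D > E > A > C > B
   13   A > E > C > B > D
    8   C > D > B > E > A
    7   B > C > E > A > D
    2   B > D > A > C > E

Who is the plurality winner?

First-place vote totals:
  A: 13
  B: 9
  C: 8
  D: 11
  E: 0
A has the most first-place votes.

A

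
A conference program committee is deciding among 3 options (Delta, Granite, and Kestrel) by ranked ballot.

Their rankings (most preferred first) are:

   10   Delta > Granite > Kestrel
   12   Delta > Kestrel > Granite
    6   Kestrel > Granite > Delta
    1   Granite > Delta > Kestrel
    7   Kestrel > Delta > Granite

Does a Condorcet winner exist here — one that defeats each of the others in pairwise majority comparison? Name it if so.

Delta

Head-to-head results (36 voters total):
Delta vs Granite: Delta wins 29–7.
Delta vs Kestrel: Delta wins 23–13.
Granite vs Kestrel: Kestrel wins 25–11.
Delta beats each rival — Granite (29–7), Kestrel (23–13) — so Delta is the Condorcet winner.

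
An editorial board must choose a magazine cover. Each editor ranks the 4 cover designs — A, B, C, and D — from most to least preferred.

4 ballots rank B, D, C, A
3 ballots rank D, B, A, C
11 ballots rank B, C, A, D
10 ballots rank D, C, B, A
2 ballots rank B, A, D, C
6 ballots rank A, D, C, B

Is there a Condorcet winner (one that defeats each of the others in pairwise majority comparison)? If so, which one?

There is no Condorcet winner

Head-to-head results (36 voters total):
A vs B: B wins 30–6.
A vs C: C wins 25–11.
A vs D: A wins 19–17.
B vs C: B wins 20–16.
B vs D: D wins 19–17.
C vs D: D wins 25–11.
No candidate beats all others: A beats D beats B beats A, a majority cycle.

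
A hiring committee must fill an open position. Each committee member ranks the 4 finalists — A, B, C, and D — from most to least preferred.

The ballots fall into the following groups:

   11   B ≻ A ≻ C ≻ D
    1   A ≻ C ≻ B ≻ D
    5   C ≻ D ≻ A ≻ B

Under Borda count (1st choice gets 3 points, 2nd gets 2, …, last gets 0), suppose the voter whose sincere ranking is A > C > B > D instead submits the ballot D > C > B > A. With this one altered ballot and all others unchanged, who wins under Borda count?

B

Borda totals with the altered ballot: A 27, B 34, C 28, D 13.
The winner is unchanged: still B.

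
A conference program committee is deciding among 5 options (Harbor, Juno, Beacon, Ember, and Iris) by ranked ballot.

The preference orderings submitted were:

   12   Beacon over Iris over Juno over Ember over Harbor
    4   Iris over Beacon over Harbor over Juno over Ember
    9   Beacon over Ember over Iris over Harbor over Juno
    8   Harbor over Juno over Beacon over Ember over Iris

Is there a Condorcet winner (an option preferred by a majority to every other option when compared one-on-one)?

Yes

Head-to-head results (33 voters total):
Harbor vs Juno: Harbor wins 21–12.
Harbor vs Beacon: Beacon wins 25–8.
Harbor vs Ember: Ember wins 21–12.
Harbor vs Iris: Iris wins 25–8.
Juno vs Beacon: Beacon wins 25–8.
Juno vs Ember: Juno wins 24–9.
Juno vs Iris: Iris wins 25–8.
Beacon vs Ember: Beacon wins 33–0.
Beacon vs Iris: Beacon wins 29–4.
Ember vs Iris: Ember wins 17–16.
Beacon beats each rival — Harbor (25–8), Juno (25–8), Ember (33–0), Iris (29–4) — so Beacon is the Condorcet winner.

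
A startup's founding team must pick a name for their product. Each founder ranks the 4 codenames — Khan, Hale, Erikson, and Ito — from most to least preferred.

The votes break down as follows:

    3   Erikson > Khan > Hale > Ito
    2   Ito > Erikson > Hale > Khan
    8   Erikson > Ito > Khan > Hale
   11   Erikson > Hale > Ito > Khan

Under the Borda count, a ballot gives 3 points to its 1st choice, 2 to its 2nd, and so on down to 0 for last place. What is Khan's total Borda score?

14

Borda scores:
  Khan: 3·2 + 2·0 + 8·1 + 11·0 = 14
  Hale: 3·1 + 2·1 + 8·0 + 11·2 = 27
  Erikson: 3·3 + 2·2 + 8·3 + 11·3 = 70
  Ito: 3·0 + 2·3 + 8·2 + 11·1 = 33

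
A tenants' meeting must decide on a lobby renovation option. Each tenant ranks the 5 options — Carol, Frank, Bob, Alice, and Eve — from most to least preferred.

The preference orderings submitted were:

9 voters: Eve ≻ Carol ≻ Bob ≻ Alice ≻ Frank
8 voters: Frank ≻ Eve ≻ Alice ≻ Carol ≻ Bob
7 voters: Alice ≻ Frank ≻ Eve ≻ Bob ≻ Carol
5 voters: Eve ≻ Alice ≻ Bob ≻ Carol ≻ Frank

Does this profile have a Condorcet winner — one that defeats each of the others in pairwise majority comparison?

Head-to-head results (29 voters total):
Carol vs Frank: Frank wins 15–14.
Carol vs Bob: Carol wins 17–12.
Carol vs Alice: Alice wins 20–9.
Carol vs Eve: Eve wins 29–0.
Frank vs Bob: Frank wins 15–14.
Frank vs Alice: Alice wins 21–8.
Frank vs Eve: Frank wins 15–14.
Bob vs Alice: Alice wins 20–9.
Bob vs Eve: Eve wins 29–0.
Alice vs Eve: Eve wins 22–7.
No candidate beats all others: Frank beats Eve beats Alice beats Frank, a majority cycle.

No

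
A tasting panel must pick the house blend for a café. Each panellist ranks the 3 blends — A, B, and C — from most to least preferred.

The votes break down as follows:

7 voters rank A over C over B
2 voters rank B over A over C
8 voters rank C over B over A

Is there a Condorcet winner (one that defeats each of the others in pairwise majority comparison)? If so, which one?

None — there is no Condorcet winner

Head-to-head results (17 voters total):
A vs B: B wins 10–7.
A vs C: A wins 9–8.
B vs C: C wins 15–2.
No candidate beats all others: A beats C beats B beats A, a majority cycle.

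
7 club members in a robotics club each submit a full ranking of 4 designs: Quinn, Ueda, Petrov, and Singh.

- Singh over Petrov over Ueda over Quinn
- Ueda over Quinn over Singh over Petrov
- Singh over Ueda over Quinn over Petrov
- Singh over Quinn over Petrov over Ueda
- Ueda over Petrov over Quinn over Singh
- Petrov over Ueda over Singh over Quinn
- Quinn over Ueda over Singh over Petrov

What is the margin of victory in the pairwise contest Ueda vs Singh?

Ballots ranking Ueda above Singh: 4.
Ballots ranking Singh above Ueda: 3.
Ueda wins 4–3, a margin of 1.

1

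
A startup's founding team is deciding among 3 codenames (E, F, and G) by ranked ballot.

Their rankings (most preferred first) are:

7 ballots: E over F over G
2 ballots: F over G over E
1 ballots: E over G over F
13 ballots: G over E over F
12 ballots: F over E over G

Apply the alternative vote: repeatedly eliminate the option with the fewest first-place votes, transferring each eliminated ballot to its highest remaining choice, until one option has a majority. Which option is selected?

F

Round 1: F 14, G 13, E 8. E has the fewest and is eliminated.
Round 2: F 21, G 14. F has a majority.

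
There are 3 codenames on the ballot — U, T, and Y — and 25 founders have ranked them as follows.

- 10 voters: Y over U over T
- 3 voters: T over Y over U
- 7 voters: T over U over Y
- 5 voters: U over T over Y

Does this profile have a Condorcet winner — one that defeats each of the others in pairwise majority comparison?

No

Head-to-head results (25 voters total):
U vs T: U wins 15–10.
U vs Y: Y wins 13–12.
T vs Y: T wins 15–10.
No candidate beats all others: U beats T beats Y beats U, a majority cycle.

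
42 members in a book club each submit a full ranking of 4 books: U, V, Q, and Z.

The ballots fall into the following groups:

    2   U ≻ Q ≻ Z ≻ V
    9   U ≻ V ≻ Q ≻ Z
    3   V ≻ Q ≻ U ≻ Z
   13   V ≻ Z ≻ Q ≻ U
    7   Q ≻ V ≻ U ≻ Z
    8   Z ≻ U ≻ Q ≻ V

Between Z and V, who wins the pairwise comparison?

V

Ballots ranking Z above V: 2+8 = 10.
Ballots ranking V above Z: 9+3+13+7 = 32.
V wins the head-to-head, 32–10.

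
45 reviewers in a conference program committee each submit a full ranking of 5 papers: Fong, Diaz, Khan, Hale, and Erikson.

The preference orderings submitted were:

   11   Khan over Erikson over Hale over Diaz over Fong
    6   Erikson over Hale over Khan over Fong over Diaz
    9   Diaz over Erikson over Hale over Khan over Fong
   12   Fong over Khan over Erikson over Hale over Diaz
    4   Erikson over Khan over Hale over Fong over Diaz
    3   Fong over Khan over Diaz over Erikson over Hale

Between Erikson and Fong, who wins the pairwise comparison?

Erikson

Ballots ranking Erikson above Fong: 11+6+9+4 = 30.
Ballots ranking Fong above Erikson: 12+3 = 15.
Erikson wins the head-to-head, 30–15.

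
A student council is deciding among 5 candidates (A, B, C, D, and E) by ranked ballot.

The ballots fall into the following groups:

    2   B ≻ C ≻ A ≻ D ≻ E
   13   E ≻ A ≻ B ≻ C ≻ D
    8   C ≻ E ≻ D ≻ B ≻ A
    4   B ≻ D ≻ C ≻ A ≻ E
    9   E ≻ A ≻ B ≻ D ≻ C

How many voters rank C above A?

Ballots ranking C above A: 2+8+4 = 14.
Ballots ranking A above C: 13+9 = 22.
So 14 of 36 voters prefer C to A.

14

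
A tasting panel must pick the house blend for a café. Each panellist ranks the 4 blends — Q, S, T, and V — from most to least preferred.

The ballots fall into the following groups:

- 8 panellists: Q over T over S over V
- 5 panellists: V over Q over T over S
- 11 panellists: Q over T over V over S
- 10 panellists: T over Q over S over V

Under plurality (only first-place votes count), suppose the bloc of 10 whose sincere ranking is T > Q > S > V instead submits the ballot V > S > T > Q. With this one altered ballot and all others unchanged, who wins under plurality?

Q

First-place totals with the altered ballot: Q 19, S 0, T 0, V 15.
The winner is unchanged: still Q.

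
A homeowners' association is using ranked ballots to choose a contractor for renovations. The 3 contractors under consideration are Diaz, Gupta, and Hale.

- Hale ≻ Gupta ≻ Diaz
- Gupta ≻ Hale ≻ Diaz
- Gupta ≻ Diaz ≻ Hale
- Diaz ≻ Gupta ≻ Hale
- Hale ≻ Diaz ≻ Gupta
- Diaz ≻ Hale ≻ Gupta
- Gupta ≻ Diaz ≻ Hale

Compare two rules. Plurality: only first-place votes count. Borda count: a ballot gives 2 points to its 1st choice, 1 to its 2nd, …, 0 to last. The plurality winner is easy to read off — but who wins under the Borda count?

Gupta

Plurality first-place counts: Diaz 2, Gupta 3, Hale 2 → Gupta.
Borda totals: Diaz 7, Gupta 8, Hale 6 → Gupta.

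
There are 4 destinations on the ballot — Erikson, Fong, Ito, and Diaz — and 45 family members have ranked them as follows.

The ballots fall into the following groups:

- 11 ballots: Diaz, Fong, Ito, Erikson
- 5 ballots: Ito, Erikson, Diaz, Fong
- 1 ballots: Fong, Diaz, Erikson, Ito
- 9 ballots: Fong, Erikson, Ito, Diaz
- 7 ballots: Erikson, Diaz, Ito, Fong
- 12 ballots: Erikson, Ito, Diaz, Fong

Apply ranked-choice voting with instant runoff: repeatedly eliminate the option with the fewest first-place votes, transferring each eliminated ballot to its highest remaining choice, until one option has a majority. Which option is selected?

Round 1: Erikson 19, Diaz 11, Fong 10, Ito 5. Ito has the fewest and is eliminated.
Round 2: Erikson 24, Diaz 11, Fong 10. Erikson has a majority.

Erikson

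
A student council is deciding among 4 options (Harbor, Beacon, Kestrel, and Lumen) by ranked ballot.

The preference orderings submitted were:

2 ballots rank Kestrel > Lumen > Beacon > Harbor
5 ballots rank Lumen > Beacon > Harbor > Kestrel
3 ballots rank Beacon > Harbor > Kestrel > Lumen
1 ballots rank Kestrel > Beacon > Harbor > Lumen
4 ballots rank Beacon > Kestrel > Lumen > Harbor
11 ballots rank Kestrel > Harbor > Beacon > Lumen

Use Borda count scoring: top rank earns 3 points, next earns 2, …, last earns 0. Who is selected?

Borda scores:
  Harbor: 2·0 + 5·1 + 3·2 + 1 + 4·0 + 11·2 = 34
  Beacon: 2·1 + 5·2 + 3·3 + 2 + 4·3 + 11·1 = 46
  Kestrel: 2·3 + 5·0 + 3·1 + 3 + 4·2 + 11·3 = 53
  Lumen: 2·2 + 5·3 + 3·0 + 0 + 4·1 + 11·0 = 23
Kestrel has the highest total.

Kestrel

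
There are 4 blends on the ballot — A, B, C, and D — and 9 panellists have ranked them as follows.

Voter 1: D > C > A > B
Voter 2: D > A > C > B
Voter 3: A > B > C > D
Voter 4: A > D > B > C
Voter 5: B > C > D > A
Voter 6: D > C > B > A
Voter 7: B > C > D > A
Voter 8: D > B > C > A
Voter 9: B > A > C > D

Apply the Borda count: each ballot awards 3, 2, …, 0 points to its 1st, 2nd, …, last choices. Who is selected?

Borda scores:
  A: 1 + 2 + 3 + 3 + 0 + 0 + 0 + 0 + 2 = 11
  B: 0 + 0 + 2 + 1 + 3 + 1 + 3 + 2 + 3 = 15
  C: 2 + 1 + 1 + 0 + 2 + 2 + 2 + 1 + 1 = 12
  D: 3 + 3 + 0 + 2 + 1 + 3 + 1 + 3 + 0 = 16
D has the highest total.

D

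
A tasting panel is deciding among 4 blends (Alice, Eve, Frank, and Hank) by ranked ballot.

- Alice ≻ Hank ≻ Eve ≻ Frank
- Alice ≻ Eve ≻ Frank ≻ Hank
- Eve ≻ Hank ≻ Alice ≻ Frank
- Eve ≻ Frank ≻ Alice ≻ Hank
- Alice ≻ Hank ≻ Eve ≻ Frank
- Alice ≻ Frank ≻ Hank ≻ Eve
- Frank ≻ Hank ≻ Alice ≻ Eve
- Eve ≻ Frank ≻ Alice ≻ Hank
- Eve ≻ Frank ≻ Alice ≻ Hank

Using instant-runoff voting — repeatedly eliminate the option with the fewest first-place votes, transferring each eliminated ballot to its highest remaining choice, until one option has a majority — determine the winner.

Alice

Round 1: Alice 4, Eve 4, Frank 1, Hank 0. Hank has the fewest and is eliminated.
Round 2: Alice 4, Eve 4, Frank 1. Frank has the fewest and is eliminated.
Round 3: Alice 5, Eve 4. Alice has a majority.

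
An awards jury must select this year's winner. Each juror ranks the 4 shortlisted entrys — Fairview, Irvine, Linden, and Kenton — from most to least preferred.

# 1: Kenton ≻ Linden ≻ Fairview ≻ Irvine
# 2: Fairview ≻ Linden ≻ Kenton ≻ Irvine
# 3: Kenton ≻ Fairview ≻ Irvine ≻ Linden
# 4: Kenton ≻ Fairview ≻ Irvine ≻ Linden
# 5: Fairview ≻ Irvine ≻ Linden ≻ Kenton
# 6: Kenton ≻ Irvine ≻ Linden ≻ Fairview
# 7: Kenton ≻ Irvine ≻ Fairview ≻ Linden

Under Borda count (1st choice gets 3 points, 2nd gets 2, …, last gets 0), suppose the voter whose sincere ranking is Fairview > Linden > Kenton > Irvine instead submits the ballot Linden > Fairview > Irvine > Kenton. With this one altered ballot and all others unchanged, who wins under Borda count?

Kenton

Borda totals with the altered ballot: Fairview 11, Irvine 9, Linden 7, Kenton 15.
The winner is unchanged: still Kenton.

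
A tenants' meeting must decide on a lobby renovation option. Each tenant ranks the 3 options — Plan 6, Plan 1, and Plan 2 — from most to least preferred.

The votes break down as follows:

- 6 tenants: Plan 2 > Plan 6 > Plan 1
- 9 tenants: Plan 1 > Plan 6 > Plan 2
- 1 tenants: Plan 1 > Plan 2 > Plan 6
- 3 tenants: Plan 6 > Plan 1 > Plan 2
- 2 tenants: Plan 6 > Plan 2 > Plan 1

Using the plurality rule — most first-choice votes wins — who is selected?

First-place vote totals:
  Plan 6: 5
  Plan 1: 10
  Plan 2: 6
Plan 1 has the most first-place votes.

Plan 1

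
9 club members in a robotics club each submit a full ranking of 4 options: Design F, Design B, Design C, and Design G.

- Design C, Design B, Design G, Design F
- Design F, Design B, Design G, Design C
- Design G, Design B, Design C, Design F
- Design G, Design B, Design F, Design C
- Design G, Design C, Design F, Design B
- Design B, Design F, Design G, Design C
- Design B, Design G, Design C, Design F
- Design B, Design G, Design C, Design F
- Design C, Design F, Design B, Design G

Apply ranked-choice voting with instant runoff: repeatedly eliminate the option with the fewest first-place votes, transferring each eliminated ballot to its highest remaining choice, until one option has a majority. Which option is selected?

Round 1: Design B 3, Design G 3, Design C 2, Design F 1. Design F has the fewest and is eliminated.
Round 2: Design B 4, Design G 3, Design C 2. Design C has the fewest and is eliminated.
Round 3: Design B 6, Design G 3. Design B has a majority.

Design B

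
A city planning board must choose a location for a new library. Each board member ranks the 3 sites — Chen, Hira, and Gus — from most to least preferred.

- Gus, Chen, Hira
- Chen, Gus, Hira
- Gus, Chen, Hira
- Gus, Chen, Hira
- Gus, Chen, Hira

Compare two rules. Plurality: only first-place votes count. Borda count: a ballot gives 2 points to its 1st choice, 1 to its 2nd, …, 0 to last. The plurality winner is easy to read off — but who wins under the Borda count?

Gus

Plurality first-place counts: Chen 1, Hira 0, Gus 4 → Gus.
Borda totals: Chen 6, Hira 0, Gus 9 → Gus.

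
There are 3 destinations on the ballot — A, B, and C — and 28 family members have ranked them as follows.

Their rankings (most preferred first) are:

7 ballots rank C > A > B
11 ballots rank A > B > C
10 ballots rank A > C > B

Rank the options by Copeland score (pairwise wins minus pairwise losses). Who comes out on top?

A

Pairwise results:
  A vs B: A wins 28–0.
  A vs C: A wins 21–7.
  B vs C: C wins 17–11.
Copeland scores (wins − losses):
  A: 2 − 0 = 2
  B: 0 − 2 = -2
  C: 1 − 1 = 0
A has the best Copeland score.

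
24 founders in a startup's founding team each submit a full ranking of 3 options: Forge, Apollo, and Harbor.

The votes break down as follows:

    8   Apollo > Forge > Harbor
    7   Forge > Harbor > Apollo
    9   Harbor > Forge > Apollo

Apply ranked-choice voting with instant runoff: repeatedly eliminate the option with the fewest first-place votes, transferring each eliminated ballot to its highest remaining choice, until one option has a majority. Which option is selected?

Round 1: Harbor 9, Apollo 8, Forge 7. Forge has the fewest and is eliminated.
Round 2: Harbor 16, Apollo 8. Harbor has a majority.

Harbor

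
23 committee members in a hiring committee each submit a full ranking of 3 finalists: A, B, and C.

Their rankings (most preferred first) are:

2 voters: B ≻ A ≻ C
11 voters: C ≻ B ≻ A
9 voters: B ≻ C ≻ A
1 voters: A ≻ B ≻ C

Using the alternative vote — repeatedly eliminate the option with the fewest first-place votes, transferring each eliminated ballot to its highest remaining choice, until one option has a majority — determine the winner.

Round 1: B 11, C 11, A 1. A has the fewest and is eliminated.
Round 2: B 12, C 11. B has a majority.

B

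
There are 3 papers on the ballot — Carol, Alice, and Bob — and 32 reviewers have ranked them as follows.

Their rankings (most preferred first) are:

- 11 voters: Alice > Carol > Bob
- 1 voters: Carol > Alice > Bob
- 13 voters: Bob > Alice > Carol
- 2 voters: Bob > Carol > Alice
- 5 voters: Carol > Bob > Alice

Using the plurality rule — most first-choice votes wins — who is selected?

First-place vote totals:
  Carol: 6
  Alice: 11
  Bob: 15
Bob has the most first-place votes.

Bob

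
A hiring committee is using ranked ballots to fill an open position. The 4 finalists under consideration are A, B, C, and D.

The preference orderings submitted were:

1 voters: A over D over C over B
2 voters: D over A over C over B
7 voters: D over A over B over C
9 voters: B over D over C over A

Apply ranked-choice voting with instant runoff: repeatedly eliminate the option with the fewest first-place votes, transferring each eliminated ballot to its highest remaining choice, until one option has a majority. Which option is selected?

Round 1: B 9, D 9, A 1, C 0. C has the fewest and is eliminated.
Round 2: B 9, D 9, A 1. A has the fewest and is eliminated.
Round 3: D 10, B 9. D has a majority.

D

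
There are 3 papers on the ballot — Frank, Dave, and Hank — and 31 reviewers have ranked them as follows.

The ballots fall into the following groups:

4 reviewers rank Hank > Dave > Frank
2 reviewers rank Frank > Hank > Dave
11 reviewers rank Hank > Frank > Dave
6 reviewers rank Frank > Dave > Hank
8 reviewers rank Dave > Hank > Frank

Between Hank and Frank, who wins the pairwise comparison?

Ballots ranking Hank above Frank: 4+11+8 = 23.
Ballots ranking Frank above Hank: 2+6 = 8.
Hank wins the head-to-head, 23–8.

Hank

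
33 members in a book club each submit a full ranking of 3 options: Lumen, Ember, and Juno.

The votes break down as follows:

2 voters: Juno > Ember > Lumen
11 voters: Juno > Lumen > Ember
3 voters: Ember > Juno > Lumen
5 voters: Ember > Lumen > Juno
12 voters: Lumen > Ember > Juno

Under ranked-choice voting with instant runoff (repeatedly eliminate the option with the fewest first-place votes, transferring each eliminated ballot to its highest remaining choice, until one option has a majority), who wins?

Round 1: Juno 13, Lumen 12, Ember 8. Ember has the fewest and is eliminated.
Round 2: Lumen 17, Juno 16. Lumen has a majority.

Lumen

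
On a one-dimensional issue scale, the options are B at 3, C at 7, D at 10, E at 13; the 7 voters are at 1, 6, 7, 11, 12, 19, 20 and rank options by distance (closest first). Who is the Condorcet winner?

D

With single-peaked preferences on a line, the Condorcet winner is the candidate closest to the median voter.
The median voter (position 11) is closest to D at 10.
Check: D vs B — voters closer to D: 5 of 7.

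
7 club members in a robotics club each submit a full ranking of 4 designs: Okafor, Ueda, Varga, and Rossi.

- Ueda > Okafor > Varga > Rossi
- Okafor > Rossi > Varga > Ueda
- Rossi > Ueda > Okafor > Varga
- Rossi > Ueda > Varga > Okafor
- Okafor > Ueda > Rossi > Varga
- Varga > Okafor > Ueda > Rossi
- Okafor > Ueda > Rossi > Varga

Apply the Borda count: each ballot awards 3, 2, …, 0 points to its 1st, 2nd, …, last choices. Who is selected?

Okafor

Borda scores:
  Okafor: 2 + 3 + 1 + 0 + 3 + 2 + 3 = 14
  Ueda: 3 + 0 + 2 + 2 + 2 + 1 + 2 = 12
  Varga: 1 + 1 + 0 + 1 + 0 + 3 + 0 = 6
  Rossi: 0 + 2 + 3 + 3 + 1 + 0 + 1 = 10
Okafor has the highest total.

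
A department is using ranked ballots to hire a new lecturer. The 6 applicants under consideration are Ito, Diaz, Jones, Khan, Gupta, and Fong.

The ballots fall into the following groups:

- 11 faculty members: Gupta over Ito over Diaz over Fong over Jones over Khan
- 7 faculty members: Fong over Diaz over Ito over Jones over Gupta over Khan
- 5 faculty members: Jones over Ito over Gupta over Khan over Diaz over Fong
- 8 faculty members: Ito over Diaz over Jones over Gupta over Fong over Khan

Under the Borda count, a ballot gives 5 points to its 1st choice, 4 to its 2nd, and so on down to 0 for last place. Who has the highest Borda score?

Borda scores:
  Ito: 11·4 + 7·3 + 5·4 + 8·5 = 125
  Diaz: 11·3 + 7·4 + 5·1 + 8·4 = 98
  Jones: 11·1 + 7·2 + 5·5 + 8·3 = 74
  Khan: 11·0 + 7·0 + 5·2 + 8·0 = 10
  Gupta: 11·5 + 7·1 + 5·3 + 8·2 = 93
  Fong: 11·2 + 7·5 + 5·0 + 8·1 = 65
Ito has the highest total.

Ito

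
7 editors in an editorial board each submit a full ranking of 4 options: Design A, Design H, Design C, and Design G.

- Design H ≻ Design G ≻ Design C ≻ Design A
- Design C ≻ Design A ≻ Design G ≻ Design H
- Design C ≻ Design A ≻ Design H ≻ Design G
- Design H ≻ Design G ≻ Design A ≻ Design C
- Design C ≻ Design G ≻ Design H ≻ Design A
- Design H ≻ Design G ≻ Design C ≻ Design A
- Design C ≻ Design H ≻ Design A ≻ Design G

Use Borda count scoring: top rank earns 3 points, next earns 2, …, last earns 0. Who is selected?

Design C

Borda scores:
  Design A: 0 + 2 + 2 + 1 + 0 + 0 + 1 = 6
  Design H: 3 + 0 + 1 + 3 + 1 + 3 + 2 = 13
  Design C: 1 + 3 + 3 + 0 + 3 + 1 + 3 = 14
  Design G: 2 + 1 + 0 + 2 + 2 + 2 + 0 = 9
Design C has the highest total.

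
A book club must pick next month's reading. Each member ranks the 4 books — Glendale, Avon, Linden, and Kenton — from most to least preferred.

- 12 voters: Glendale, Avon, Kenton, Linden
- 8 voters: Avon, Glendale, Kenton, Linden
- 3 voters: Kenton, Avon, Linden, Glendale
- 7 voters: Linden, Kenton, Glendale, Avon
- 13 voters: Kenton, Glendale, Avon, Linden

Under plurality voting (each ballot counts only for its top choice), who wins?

First-place vote totals:
  Glendale: 12
  Avon: 8
  Linden: 7
  Kenton: 16
Kenton has the most first-place votes.

Kenton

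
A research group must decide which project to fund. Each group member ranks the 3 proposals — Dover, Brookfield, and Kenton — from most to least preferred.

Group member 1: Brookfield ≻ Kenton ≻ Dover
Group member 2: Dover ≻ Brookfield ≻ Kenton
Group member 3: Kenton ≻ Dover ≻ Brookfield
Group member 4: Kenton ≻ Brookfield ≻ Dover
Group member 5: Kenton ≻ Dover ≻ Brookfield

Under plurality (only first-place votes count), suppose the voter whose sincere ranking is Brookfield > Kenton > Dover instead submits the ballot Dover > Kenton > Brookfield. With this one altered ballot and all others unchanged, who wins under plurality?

Kenton

First-place totals with the altered ballot: Dover 2, Brookfield 0, Kenton 3.
The winner is unchanged: still Kenton.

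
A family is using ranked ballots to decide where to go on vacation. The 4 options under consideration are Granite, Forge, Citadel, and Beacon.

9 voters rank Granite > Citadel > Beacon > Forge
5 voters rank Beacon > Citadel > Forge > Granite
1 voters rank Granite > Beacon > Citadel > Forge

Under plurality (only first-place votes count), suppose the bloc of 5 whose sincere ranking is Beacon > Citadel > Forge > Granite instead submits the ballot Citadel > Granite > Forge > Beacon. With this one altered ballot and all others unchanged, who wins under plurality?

Granite

First-place totals with the altered ballot: Granite 10, Forge 0, Citadel 5, Beacon 0.
The winner is unchanged: still Granite.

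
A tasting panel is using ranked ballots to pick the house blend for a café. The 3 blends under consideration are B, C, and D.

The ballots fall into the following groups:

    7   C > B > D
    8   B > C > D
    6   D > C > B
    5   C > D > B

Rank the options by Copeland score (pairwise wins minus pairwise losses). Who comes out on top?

Pairwise results:
  B vs C: C wins 18–8.
  B vs D: B wins 15–11.
  C vs D: C wins 20–6.
Copeland scores (wins − losses):
  B: 1 − 1 = 0
  C: 2 − 0 = 2
  D: 0 − 2 = -2
C has the best Copeland score.

C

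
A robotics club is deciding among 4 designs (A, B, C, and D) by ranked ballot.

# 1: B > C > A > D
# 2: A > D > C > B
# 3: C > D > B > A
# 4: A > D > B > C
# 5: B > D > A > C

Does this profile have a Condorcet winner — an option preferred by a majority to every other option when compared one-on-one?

Head-to-head results (5 voters total):
A vs B: B wins 3–2.
A vs C: A wins 3–2.
A vs D: A wins 3–2.
B vs C: B wins 3–2.
B vs D: D wins 3–2.
C vs D: D wins 3–2.
No candidate beats all others: A beats D beats B beats A, a majority cycle.

No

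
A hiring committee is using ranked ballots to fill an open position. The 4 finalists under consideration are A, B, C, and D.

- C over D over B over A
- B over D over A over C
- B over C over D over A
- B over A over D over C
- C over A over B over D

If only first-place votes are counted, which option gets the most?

First-place vote totals:
  A: 0
  B: 3
  C: 2
  D: 0
B has the most first-place votes.

B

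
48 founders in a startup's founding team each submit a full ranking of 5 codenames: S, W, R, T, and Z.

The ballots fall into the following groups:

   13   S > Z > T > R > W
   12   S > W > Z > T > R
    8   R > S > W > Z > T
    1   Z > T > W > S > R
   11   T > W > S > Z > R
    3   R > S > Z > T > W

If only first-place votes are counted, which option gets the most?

First-place vote totals:
  S: 25
  W: 0
  R: 11
  T: 11
  Z: 1
S has the most first-place votes.

S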